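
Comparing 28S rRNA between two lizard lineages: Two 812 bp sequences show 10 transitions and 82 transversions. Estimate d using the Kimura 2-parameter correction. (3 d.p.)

0.124

P = 10/812 ≈ 0.012315 and Q = 82/812 ≈ 0.100985.
Under the Kimura two-parameter model, d = −½ ln(1 − 2P − Q) − ¼ ln(1 − 2Q).
1 − 2P − Q = 0.874385, giving −½ ln(0.874385) = 0.067117.
1 − 2Q = 0.79803, giving −¼ ln(0.79803) = 0.056402.
d = 0.067117 + 0.056402 = 0.123519.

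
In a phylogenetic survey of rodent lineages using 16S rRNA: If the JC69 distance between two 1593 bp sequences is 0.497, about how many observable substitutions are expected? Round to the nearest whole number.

Invert JC69: p = (3/4)(1 − e^(−4d/3)) = 0.75 × (1 − e^(-0.662667)) = 0.75 × (1 − 0.515475) = 0.363394.
Expected differing sites = pL ≈ 0.363394 × 1593 = 578.886642 ≈ 579.

579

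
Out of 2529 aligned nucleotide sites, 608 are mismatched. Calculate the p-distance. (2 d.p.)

0.24

p = 608/2529 = 0.240411… ≈ 0.24 (to 2 d.p.).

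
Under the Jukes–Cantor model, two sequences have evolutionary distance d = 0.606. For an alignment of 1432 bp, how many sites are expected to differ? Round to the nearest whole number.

Invert JC69: p = (3/4)(1 − e^(−4d/3)) = 0.75 × (1 − e^(-0.808)) = 0.75 × (1 − 0.445749) = 0.415688.
Expected differing sites = pL ≈ 0.415688 × 1432 = 595.265216 ≈ 595.

595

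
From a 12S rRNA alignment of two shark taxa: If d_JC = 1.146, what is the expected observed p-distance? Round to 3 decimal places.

p = (3/4)(1 − e^(−4d/3)) = 0.75 × (1 − e^(-1.528)) = 0.75 × (1 − 0.216969) = 0.587273.

0.587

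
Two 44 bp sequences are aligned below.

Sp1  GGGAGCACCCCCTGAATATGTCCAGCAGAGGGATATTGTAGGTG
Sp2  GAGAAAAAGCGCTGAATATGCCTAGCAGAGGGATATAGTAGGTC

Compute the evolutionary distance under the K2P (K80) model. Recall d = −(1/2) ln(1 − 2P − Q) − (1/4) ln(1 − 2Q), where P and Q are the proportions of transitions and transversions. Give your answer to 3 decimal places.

0.271

Of 44 sites, 4 differences are transitions and 6 are transversions, so P = 4/44 ≈ 0.090909 and Q = 6/44 ≈ 0.136364.
Under the Kimura two-parameter model, d = −½ ln(1 − 2P − Q) − ¼ ln(1 − 2Q).
1 − 2P − Q = 0.681818, giving −½ ln(0.681818) = 0.191496.
1 − 2Q = 0.727272, giving −¼ ln(0.727272) = 0.079614.
d = 0.191496 + 0.079614 = 0.271110.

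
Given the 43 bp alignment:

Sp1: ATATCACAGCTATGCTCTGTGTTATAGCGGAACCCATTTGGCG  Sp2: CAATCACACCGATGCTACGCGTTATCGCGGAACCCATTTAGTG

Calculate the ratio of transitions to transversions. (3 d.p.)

0.667

Transitions are A↔G and C↔T; transversions are all other mismatches.
Transitions: 4. Transversions: 6.
R = 4/6 = 0.666666… ≈ 0.667 (to 3 d.p.).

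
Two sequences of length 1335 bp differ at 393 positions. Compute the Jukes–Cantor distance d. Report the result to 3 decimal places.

p = 393/1335 ≈ 0.294382.
d = −(3/4) ln(1 − 4p/3) = −0.75 ln(1 − 0.392509) = −0.75 ln(0.607491)
  = −0.75 × (-0.498418) = 0.373814 substitutions/site.

0.374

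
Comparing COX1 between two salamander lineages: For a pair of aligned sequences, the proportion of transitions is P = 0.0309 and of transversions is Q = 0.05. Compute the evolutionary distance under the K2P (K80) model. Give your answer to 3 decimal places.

0.086

Under the Kimura two-parameter model, d = −½ ln(1 − 2P − Q) − ¼ ln(1 − 2Q).
1 − 2P − Q = 0.8882, giving −½ ln(0.8882) = 0.059279.
1 − 2Q = 0.9, giving −¼ ln(0.9) = 0.026340.
d = 0.059279 + 0.026340 = 0.085619.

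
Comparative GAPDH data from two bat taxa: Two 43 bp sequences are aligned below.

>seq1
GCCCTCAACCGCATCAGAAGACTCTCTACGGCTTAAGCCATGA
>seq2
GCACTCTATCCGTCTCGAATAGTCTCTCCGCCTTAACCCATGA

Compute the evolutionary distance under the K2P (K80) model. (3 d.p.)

0.431

Of 43 sites, 3 differences are transitions and 11 are transversions, so P = 3/43 ≈ 0.069767 and Q = 11/43 ≈ 0.255814.
Under the Kimura two-parameter model, d = −½ ln(1 − 2P − Q) − ¼ ln(1 − 2Q).
1 − 2P − Q = 0.604652, giving −½ ln(0.604652) = 0.251551.
1 − 2Q = 0.488372, giving −¼ ln(0.488372) = 0.179169.
d = 0.251551 + 0.179169 = 0.430720.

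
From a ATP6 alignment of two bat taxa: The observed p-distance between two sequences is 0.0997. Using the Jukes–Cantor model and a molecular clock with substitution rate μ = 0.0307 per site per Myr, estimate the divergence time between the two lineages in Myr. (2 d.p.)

1.74

d = −(3/4) ln(1 − 4p/3) = −0.75 ln(1 − 0.132933) = −0.75 ln(0.867067)
  = −0.75 × (-0.142639) = 0.106979 substitutions/site.
Under a molecular clock d = 2μt, so t = d/(2μ) = 0.106979 / (2 × 0.0307) = 1.74 Myr.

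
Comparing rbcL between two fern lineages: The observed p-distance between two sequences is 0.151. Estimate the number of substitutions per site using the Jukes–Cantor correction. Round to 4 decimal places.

d = −(3/4) ln(1 − 4p/3) = −0.75 ln(1 − 0.201333) = −0.75 ln(0.798667)
  = −0.75 × (-0.224811) = 0.168608 substitutions/site.

0.1686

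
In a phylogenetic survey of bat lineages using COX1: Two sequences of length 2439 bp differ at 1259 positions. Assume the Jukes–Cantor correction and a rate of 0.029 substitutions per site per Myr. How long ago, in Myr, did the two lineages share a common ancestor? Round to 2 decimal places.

p = 1259/2439 ≈ 0.516195.
d = −(3/4) ln(1 − 4p/3) = −0.75 ln(1 − 0.68826) = −0.75 ln(0.31174)
  = −0.75 × (-1.165586) = 0.874190 substitutions/site.
Under a molecular clock d = 2μt, so t = d/(2μ) = 0.874190 / (2 × 0.029) = 15.07 Myr.

15.07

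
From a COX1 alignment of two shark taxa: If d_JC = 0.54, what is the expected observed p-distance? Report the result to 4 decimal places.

p = (3/4)(1 − e^(−4d/3)) = 0.75 × (1 − e^(-0.72)) = 0.75 × (1 − 0.486752) = 0.384936.

0.3849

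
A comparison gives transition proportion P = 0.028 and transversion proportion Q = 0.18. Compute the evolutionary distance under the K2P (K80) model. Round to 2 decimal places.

0.25

Under the Kimura two-parameter model, d = −½ ln(1 − 2P − Q) − ¼ ln(1 − 2Q).
1 − 2P − Q = 0.764, giving −½ ln(0.764) = 0.134594.
1 − 2Q = 0.64, giving −¼ ln(0.64) = 0.111572.
d = 0.134594 + 0.111572 = 0.246166.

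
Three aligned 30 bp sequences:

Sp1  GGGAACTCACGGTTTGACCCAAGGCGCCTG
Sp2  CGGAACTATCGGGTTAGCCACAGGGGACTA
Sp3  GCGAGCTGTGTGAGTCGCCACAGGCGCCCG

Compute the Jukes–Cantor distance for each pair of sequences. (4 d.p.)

d(Sp1,Sp2) = 0.5034, d(Sp1,Sp3) = 0.6467, d(Sp2,Sp3) = 0.6467

Sp1–Sp2: 11/30 sites differ → p ≈ 0.366667, d = −0.75 ln(1 − 0.488889) = 0.503376 ≈ 0.5034.
Sp1–Sp3: 13/30 sites differ → p ≈ 0.433333, d = −0.75 ln(1 − 0.577777) = 0.646666 ≈ 0.6467.
Sp2–Sp3: 13/30 sites differ → p ≈ 0.433333, d = −0.75 ln(1 − 0.577777) = 0.646666 ≈ 0.6467.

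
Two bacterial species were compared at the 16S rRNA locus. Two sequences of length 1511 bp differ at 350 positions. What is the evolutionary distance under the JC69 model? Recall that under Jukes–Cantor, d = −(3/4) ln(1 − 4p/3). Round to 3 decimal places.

0.277

p = 350/1511 ≈ 0.231635.
d = −(3/4) ln(1 − 4p/3) = −0.75 ln(1 − 0.308847) = −0.75 ln(0.691153)
  = −0.75 × (-0.369394) = 0.277046 substitutions/site.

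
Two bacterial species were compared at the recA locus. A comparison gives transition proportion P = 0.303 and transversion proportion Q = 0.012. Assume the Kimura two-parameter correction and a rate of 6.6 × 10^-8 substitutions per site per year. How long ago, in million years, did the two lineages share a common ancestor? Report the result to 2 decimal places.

3.69

Under the Kimura two-parameter model, d = −½ ln(1 − 2P − Q) − ¼ ln(1 − 2Q).
1 − 2P − Q = 0.382, giving −½ ln(0.382) = 0.481167.
1 − 2Q = 0.976, giving −¼ ln(0.976) = 0.006073.
d = 0.481167 + 0.006073 = 0.487240.
Under a molecular clock d = 2μt, so t = d/(2μ) = 0.487240 / (2 × 6.6 × 10^-8) = 3.69 million years.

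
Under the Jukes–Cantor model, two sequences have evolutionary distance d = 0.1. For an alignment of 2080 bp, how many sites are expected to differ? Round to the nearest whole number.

195

Invert JC69: p = (3/4)(1 − e^(−4d/3)) = 0.75 × (1 − e^(-0.133333)) = 0.75 × (1 − 0.875174) = 0.093620.
Expected differing sites = pL ≈ 0.093620 × 2080 = 194.7296 ≈ 195.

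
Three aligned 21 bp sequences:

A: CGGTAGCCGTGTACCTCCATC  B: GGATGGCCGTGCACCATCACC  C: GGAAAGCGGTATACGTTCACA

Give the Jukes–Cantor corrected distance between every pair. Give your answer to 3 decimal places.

d(A,B) = 0.441, d(A,C) = 0.635, d(B,C) = 0.532

A–B: 7/21 sites differ → p ≈ 0.333333, d = −0.75 ln(1 − 0.444444) = 0.440839 ≈ 0.441.
A–C: 9/21 sites differ → p ≈ 0.428571, d = −0.75 ln(1 − 0.571428) = 0.635472 ≈ 0.635.
B–C: 8/21 sites differ → p ≈ 0.380952, d = −0.75 ln(1 − 0.507936) = 0.531860 ≈ 0.532.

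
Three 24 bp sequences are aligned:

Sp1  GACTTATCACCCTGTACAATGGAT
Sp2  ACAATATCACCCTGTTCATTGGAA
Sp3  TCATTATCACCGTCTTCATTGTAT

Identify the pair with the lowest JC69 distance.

Sp1–Sp2: 7/24 differ, p = 0.292, d = 0.369.
Sp1–Sp3: 8/24 differ, p = 0.333, d = 0.441.
Sp2–Sp3: 6/24 differ, p = 0.250, d = 0.304.
The smallest distance is between Sp2 and Sp3.

Sp2 and Sp3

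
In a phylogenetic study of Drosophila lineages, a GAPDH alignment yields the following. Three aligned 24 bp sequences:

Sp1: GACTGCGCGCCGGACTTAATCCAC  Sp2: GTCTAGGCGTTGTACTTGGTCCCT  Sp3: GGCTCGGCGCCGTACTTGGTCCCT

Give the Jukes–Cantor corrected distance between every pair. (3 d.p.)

Sp1–Sp2: 10/24 sites differ → p ≈ 0.416667, d = −0.75 ln(1 − 0.555556) = 0.608198 ≈ 0.608.
Sp1–Sp3: 8/24 sites differ → p ≈ 0.333333, d = −0.75 ln(1 − 0.444444) = 0.440839 ≈ 0.441.
Sp2–Sp3: 4/24 sites differ → p ≈ 0.166667, d = −0.75 ln(1 − 0.222223) = 0.188487 ≈ 0.188.

d(Sp1,Sp2) = 0.608, d(Sp1,Sp3) = 0.441, d(Sp2,Sp3) = 0.188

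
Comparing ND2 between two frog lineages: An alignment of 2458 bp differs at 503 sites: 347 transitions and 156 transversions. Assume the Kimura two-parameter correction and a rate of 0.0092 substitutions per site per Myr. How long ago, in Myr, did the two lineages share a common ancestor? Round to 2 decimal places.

13.38

P = 347/2458 ≈ 0.141172 and Q = 156/2458 ≈ 0.063466.
Under the Kimura two-parameter model, d = −½ ln(1 − 2P − Q) − ¼ ln(1 − 2Q).
1 − 2P − Q = 0.65419, giving −½ ln(0.65419) = 0.212179.
1 − 2Q = 0.873068, giving −¼ ln(0.873068) = 0.033935.
d = 0.212179 + 0.033935 = 0.246114.
Under a molecular clock d = 2μt, so t = d/(2μ) = 0.246114 / (2 × 0.0092) = 13.38 Myr.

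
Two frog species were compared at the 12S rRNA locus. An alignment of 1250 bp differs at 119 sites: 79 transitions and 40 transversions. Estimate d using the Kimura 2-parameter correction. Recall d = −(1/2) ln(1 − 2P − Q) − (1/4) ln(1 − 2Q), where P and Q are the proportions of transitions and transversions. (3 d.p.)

0.103

P = 79/1250 = 0.0632 and Q = 40/1250 = 0.032.
Under the Kimura two-parameter model, d = −½ ln(1 − 2P − Q) − ¼ ln(1 − 2Q).
1 − 2P − Q = 0.8416, giving −½ ln(0.8416) = 0.086225.
1 − 2Q = 0.936, giving −¼ ln(0.936) = 0.016535.
d = 0.086225 + 0.016535 = 0.102760.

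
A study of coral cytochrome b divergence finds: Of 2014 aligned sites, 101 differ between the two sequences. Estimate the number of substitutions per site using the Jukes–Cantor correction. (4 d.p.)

0.0519

p = 101/2014 ≈ 0.050149.
d = −(3/4) ln(1 − 4p/3) = −0.75 ln(1 − 0.066865) = −0.75 ln(0.933135)
  = −0.75 × (-0.069205) = 0.051904 substitutions/site.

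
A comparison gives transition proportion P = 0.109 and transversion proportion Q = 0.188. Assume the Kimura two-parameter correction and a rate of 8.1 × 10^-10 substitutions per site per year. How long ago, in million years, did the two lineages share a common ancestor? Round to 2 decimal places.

233.54

Under the Kimura two-parameter model, d = −½ ln(1 − 2P − Q) − ¼ ln(1 − 2Q).
1 − 2P − Q = 0.594, giving −½ ln(0.594) = 0.260438.
1 − 2Q = 0.624, giving −¼ ln(0.624) = 0.117901.
d = 0.260438 + 0.117901 = 0.378339.
Under a molecular clock d = 2μt, so t = d/(2μ) = 0.378339 / (2 × 8.1 × 10^-10) = 233.54 million years.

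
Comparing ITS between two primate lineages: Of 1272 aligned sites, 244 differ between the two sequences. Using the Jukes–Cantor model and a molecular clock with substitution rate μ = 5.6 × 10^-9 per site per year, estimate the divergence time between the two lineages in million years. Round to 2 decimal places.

p = 244/1272 ≈ 0.191824.
d = −(3/4) ln(1 − 4p/3) = −0.75 ln(1 − 0.255765) = −0.75 ln(0.744235)
  = −0.75 × (-0.295398) = 0.221549 substitutions/site.
Under a molecular clock d = 2μt, so t = d/(2μ) = 0.221549 / (2 × 5.6 × 10^-9) = 19.78 million years.

19.78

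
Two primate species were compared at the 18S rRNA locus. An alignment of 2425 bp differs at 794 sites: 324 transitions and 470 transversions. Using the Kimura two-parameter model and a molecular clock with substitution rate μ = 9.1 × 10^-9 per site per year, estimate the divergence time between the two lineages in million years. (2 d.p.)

23.72

P = 324/2425 ≈ 0.133608 and Q = 470/2425 ≈ 0.193814.
Under the Kimura two-parameter model, d = −½ ln(1 − 2P − Q) − ¼ ln(1 − 2Q).
1 − 2P − Q = 0.53897, giving −½ ln(0.53897) = 0.309048.
1 − 2Q = 0.612372, giving −¼ ln(0.612372) = 0.122604.
d = 0.309048 + 0.122604 = 0.431652.
Under a molecular clock d = 2μt, so t = d/(2μ) = 0.431652 / (2 × 9.1 × 10^-9) = 23.72 million years.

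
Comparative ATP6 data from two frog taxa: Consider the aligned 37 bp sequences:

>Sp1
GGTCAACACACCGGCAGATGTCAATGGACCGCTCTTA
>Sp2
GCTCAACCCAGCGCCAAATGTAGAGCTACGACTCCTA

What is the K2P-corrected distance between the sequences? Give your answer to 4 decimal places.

0.4742

Of 37 sites, 4 differences are transitions and 9 are transversions, so P = 4/37 ≈ 0.108108 and Q = 9/37 ≈ 0.243243.
Under the Kimura two-parameter model, d = −½ ln(1 − 2P − Q) − ¼ ln(1 − 2Q).
1 − 2P − Q = 0.540541, giving −½ ln(0.540541) = 0.307592.
1 − 2Q = 0.513514, giving −¼ ln(0.513514) = 0.166619.
d = 0.307592 + 0.166619 = 0.474211.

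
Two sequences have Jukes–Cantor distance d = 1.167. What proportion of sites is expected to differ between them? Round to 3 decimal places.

0.592

p = (3/4)(1 − e^(−4d/3)) = 0.75 × (1 − e^(-1.556)) = 0.75 × (1 − 0.210978) = 0.591767.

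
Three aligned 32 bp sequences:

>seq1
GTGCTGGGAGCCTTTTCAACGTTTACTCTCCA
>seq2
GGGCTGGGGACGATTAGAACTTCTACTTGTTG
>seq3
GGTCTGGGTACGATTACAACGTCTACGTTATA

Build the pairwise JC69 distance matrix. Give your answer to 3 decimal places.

d(seq1,seq2) = 0.657, d(seq1,seq3) = 0.520, d(seq2,seq3) = 0.304

seq1–seq2: 14/32 sites differ → p = 0.4375, d = −0.75 ln(1 − 0.583333) = 0.656601 ≈ 0.657.
seq1–seq3: 12/32 sites differ → p = 0.375, d = −0.75 ln(1 − 0.5) = 0.519860 ≈ 0.520.
seq2–seq3: 8/32 sites differ → p = 0.25, d = −0.75 ln(1 − 0.333333) = 0.304098 ≈ 0.304.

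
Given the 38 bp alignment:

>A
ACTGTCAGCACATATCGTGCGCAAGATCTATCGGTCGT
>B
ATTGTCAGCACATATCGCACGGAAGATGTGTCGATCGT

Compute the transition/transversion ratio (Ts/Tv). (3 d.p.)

2.500

Transitions are A↔G and C↔T; transversions are all other mismatches.
Transitions: 5. Transversions: 2.
R = 5/2 = 2.500.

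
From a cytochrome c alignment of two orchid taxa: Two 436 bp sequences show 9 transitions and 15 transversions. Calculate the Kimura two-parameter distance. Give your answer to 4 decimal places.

P = 9/436 ≈ 0.020642 and Q = 15/436 ≈ 0.034404.
Under the Kimura two-parameter model, d = −½ ln(1 − 2P − Q) − ¼ ln(1 − 2Q).
1 − 2P − Q = 0.924312, giving −½ ln(0.924312) = 0.039353.
1 − 2Q = 0.931192, giving −¼ ln(0.931192) = 0.017822.
d = 0.039353 + 0.017822 = 0.057175.

0.0572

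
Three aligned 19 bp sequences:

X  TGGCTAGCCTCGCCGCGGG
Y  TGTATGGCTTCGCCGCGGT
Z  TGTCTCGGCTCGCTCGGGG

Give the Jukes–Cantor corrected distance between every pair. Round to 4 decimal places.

X–Y: 5/19 sites differ → p ≈ 0.263158, d = −0.75 ln(1 − 0.350877) = 0.324100 ≈ 0.3241.
X–Z: 6/19 sites differ → p ≈ 0.315789, d = −0.75 ln(1 − 0.421052) = 0.409907 ≈ 0.4099.
Y–Z: 8/19 sites differ → p ≈ 0.421053, d = −0.75 ln(1 − 0.561404) = 0.618132 ≈ 0.6181.

d(X,Y) = 0.3241, d(X,Z) = 0.4099, d(Y,Z) = 0.6181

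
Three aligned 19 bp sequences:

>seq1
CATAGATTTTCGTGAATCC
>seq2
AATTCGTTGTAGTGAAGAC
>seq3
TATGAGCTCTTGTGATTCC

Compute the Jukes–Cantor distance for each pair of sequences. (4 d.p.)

d(seq1,seq2) = 0.6181, d(seq1,seq3) = 0.6181, d(seq2,seq3) = 0.7489

seq1–seq2: 8/19 sites differ → p ≈ 0.421053, d = −0.75 ln(1 − 0.561404) = 0.618132 ≈ 0.6181.
seq1–seq3: 8/19 sites differ → p ≈ 0.421053, d = −0.75 ln(1 − 0.561404) = 0.618132 ≈ 0.6181.
seq2–seq3: 9/19 sites differ → p ≈ 0.473684, d = −0.75 ln(1 − 0.631579) = 0.748897 ≈ 0.7489.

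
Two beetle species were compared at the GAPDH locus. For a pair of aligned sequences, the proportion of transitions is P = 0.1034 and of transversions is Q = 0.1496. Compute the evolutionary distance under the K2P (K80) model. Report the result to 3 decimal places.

Under the Kimura two-parameter model, d = −½ ln(1 − 2P − Q) − ¼ ln(1 − 2Q).
1 − 2P − Q = 0.6436, giving −½ ln(0.6436) = 0.220339.
1 − 2Q = 0.7008, giving −¼ ln(0.7008) = 0.088883.
d = 0.220339 + 0.088883 = 0.309222.

0.309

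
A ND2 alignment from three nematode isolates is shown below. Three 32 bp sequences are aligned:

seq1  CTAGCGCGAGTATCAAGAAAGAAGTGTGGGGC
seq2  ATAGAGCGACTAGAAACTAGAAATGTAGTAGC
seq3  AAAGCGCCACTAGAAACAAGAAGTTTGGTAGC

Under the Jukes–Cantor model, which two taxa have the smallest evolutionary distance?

seq2 and seq3

seq1–seq2: 15/32 differ, p = 0.469, d = 0.736.
seq1–seq3: 15/32 differ, p = 0.469, d = 0.736.
seq2–seq3: 7/32 differ, p = 0.219, d = 0.259.
The smallest distance is between seq2 and seq3.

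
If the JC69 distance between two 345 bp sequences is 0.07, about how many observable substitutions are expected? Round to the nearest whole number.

Invert JC69: p = (3/4)(1 − e^(−4d/3)) = 0.75 × (1 − e^(-0.093333)) = 0.75 × (1 − 0.910890) = 0.066833.
Expected differing sites = pL ≈ 0.066833 × 345 = 23.057385 ≈ 23.

23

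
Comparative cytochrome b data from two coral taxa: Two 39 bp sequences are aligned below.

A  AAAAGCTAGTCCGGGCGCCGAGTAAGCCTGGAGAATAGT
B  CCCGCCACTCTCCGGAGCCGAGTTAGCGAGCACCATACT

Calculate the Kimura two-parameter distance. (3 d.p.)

0.845

Of 39 sites, 3 differences are transitions and 16 are transversions, so P = 3/39 ≈ 0.076923 and Q = 16/39 ≈ 0.410256.
Under the Kimura two-parameter model, d = −½ ln(1 − 2P − Q) − ¼ ln(1 − 2Q).
1 − 2P − Q = 0.435898, giving −½ ln(0.435898) = 0.415174.
1 − 2Q = 0.179488, giving −¼ ln(0.179488) = 0.429412.
d = 0.415174 + 0.429412 = 0.844586.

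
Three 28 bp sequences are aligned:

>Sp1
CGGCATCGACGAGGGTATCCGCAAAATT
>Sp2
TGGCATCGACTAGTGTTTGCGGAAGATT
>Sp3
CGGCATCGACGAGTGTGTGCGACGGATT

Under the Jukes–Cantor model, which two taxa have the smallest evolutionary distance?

Sp2 and Sp3

Sp1–Sp2: 7/28 differ, p = 0.250, d = 0.304.
Sp1–Sp3: 7/28 differ, p = 0.250, d = 0.304.
Sp2–Sp3: 6/28 differ, p = 0.214, d = 0.252.
The smallest distance is between Sp2 and Sp3.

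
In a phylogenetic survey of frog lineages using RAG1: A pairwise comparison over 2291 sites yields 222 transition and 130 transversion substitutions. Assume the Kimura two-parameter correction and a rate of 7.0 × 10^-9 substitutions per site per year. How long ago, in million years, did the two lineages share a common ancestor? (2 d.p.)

12.45

P = 222/2291 ≈ 0.096901 and Q = 130/2291 ≈ 0.056744.
Under the Kimura two-parameter model, d = −½ ln(1 − 2P − Q) − ¼ ln(1 − 2Q).
1 − 2P − Q = 0.749454, giving −½ ln(0.749454) = 0.144205.
1 − 2Q = 0.886512, giving −¼ ln(0.886512) = 0.030115.
d = 0.144205 + 0.030115 = 0.174320.
Under a molecular clock d = 2μt, so t = d/(2μ) = 0.174320 / (2 × 7.0 × 10^-9) = 12.45 million years.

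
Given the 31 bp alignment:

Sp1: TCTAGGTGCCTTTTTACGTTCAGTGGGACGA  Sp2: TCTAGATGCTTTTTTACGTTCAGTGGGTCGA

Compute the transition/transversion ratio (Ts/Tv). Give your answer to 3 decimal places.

2.000

Transitions are A↔G and C↔T; transversions are all other mismatches.
Transitions: 2. Transversions: 1.
R = 2/1 = 2.000.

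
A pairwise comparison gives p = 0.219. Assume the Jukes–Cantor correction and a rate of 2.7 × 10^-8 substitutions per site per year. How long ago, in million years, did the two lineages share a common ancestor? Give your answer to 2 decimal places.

d = −(3/4) ln(1 − 4p/3) = −0.75 ln(1 − 0.292) = −0.75 ln(0.708)
  = −0.75 × (-0.345311) = 0.258983 substitutions/site.
Under a molecular clock d = 2μt, so t = d/(2μ) = 0.258983 / (2 × 2.7 × 10^-8) = 4.80 million years.

4.80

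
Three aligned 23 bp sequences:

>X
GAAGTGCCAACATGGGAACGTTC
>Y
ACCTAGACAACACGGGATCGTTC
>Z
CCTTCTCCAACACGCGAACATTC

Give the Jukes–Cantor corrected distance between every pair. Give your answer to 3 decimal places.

X–Y: 8/23 sites differ → p ≈ 0.347826, d = −0.75 ln(1 − 0.463768) = 0.467391 ≈ 0.467.
X–Z: 9/23 sites differ → p ≈ 0.391304, d = −0.75 ln(1 − 0.521739) = 0.553199 ≈ 0.553.
Y–Z: 8/23 sites differ → p ≈ 0.347826, d = −0.75 ln(1 − 0.463768) = 0.467391 ≈ 0.467.

d(X,Y) = 0.467, d(X,Z) = 0.553, d(Y,Z) = 0.467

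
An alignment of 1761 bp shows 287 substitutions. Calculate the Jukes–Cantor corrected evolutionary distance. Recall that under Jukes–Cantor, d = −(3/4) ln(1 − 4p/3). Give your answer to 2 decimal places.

p = 287/1761 ≈ 0.162976.
d = −(3/4) ln(1 − 4p/3) = −0.75 ln(1 − 0.217301) = −0.75 ln(0.782699)
  = −0.75 × (-0.245007) = 0.183755 substitutions/site.

0.18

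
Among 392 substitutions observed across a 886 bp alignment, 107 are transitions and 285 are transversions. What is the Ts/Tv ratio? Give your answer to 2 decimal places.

R = 107/285 = 0.375438… ≈ 0.38 (to 2 d.p.).

0.38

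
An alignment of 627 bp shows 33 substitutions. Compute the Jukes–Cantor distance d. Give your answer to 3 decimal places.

0.055

p = 33/627 ≈ 0.052632.
d = −(3/4) ln(1 − 4p/3) = −0.75 ln(1 − 0.070176) = −0.75 ln(0.929824)
  = −0.75 × (-0.072760) = 0.054570 substitutions/site.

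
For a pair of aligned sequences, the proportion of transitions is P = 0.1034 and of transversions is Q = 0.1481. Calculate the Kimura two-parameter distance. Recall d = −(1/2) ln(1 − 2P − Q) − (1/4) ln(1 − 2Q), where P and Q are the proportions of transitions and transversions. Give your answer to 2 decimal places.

0.31

Under the Kimura two-parameter model, d = −½ ln(1 − 2P − Q) − ¼ ln(1 − 2Q).
1 − 2P − Q = 0.6451, giving −½ ln(0.6451) = 0.219175.
1 − 2Q = 0.7038, giving −¼ ln(0.7038) = 0.087815.
d = 0.219175 + 0.087815 = 0.306990.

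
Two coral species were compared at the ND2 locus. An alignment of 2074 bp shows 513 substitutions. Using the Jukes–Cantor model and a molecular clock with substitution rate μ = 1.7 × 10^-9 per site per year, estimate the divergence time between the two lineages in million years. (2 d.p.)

88.27

p = 513/2074 ≈ 0.247348.
d = −(3/4) ln(1 − 4p/3) = −0.75 ln(1 − 0.329797) = −0.75 ln(0.670203)
  = −0.75 × (-0.400175) = 0.300131 substitutions/site.
Under a molecular clock d = 2μt, so t = d/(2μ) = 0.300131 / (2 × 1.7 × 10^-9) = 88.27 million years.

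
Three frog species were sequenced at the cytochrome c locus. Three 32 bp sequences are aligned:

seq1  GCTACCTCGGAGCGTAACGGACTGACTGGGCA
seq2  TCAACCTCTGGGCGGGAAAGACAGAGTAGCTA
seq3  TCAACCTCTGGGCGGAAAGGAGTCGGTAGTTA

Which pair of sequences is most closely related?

seq2 and seq3

seq1–seq2: 13/32 differ, p = 0.406, d = 0.585.
seq1–seq3: 13/32 differ, p = 0.406, d = 0.585.
seq2–seq3: 7/32 differ, p = 0.219, d = 0.259.
The smallest distance is between seq2 and seq3.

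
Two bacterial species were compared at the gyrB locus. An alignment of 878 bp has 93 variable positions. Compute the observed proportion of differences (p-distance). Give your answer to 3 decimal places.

p = 93/878 = 0.105922… ≈ 0.106 (to 3 d.p.).

0.106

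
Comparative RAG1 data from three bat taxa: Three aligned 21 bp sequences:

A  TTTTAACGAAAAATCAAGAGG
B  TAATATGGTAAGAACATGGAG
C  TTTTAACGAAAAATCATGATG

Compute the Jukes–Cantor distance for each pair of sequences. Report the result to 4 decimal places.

d(A,B) = 0.7557, d(A,C) = 0.1019, d(B,C) = 0.6355

A–B: 10/21 sites differ → p ≈ 0.47619, d = −0.75 ln(1 − 0.63492) = 0.755729 ≈ 0.7557.
A–C: 2/21 sites differ → p ≈ 0.095238, d = −0.75 ln(1 − 0.126984) = 0.101851 ≈ 0.1019.
B–C: 9/21 sites differ → p ≈ 0.428571, d = −0.75 ln(1 − 0.571428) = 0.635472 ≈ 0.6355.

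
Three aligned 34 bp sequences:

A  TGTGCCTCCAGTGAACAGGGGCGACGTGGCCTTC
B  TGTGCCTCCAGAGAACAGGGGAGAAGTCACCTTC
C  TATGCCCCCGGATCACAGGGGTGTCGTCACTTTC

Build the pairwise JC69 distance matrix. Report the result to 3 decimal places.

d(A,B) = 0.164, d(A,C) = 0.423, d(B,C) = 0.326

A–B: 5/34 sites differ → p ≈ 0.147059, d = −0.75 ln(1 − 0.196079) = 0.163691 ≈ 0.164.
A–C: 11/34 sites differ → p ≈ 0.323529, d = −0.75 ln(1 − 0.431372) = 0.423397 ≈ 0.423.
B–C: 9/34 sites differ → p ≈ 0.264706, d = −0.75 ln(1 − 0.352941) = 0.326488 ≈ 0.326.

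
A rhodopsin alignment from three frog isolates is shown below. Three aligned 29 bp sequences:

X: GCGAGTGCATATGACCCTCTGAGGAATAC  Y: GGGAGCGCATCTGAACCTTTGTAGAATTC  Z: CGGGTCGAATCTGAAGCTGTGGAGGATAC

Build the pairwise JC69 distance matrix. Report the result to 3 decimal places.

d(X,Y) = 0.344, d(X,Z) = 0.683, d(Y,Z) = 0.401

X–Y: 8/29 sites differ → p ≈ 0.275862, d = −0.75 ln(1 − 0.367816) = 0.343931 ≈ 0.344.
X–Z: 13/29 sites differ → p ≈ 0.448276, d = −0.75 ln(1 − 0.597701) = 0.682920 ≈ 0.683.
Y–Z: 9/29 sites differ → p ≈ 0.310345, d = −0.75 ln(1 − 0.413793) = 0.400562 ≈ 0.401.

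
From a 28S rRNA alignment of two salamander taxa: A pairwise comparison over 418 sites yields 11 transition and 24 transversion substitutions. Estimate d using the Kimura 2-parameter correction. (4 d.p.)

P = 11/418 ≈ 0.026316 and Q = 24/418 ≈ 0.057416.
Under the Kimura two-parameter model, d = −½ ln(1 − 2P − Q) − ¼ ln(1 − 2Q).
1 − 2P − Q = 0.889952, giving −½ ln(0.889952) = 0.058294.
1 − 2Q = 0.885168, giving −¼ ln(0.885168) = 0.030494.
d = 0.058294 + 0.030494 = 0.088788.

0.0888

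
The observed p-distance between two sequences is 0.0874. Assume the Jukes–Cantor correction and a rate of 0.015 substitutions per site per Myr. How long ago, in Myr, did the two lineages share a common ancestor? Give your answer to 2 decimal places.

3.10

d = −(3/4) ln(1 − 4p/3) = −0.75 ln(1 − 0.116533) = −0.75 ln(0.883467)
  = −0.75 × (-0.123901) = 0.092926 substitutions/site.
Under a molecular clock d = 2μt, so t = d/(2μ) = 0.092926 / (2 × 0.015) = 3.10 Myr.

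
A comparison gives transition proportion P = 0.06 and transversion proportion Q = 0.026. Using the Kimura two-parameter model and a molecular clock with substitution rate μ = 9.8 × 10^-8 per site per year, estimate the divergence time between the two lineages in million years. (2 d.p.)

0.47

Under the Kimura two-parameter model, d = −½ ln(1 − 2P − Q) − ¼ ln(1 − 2Q).
1 − 2P − Q = 0.854, giving −½ ln(0.854) = 0.078912.
1 − 2Q = 0.948, giving −¼ ln(0.948) = 0.013350.
d = 0.078912 + 0.013350 = 0.092262.
Under a molecular clock d = 2μt, so t = d/(2μ) = 0.092262 / (2 × 9.8 × 10^-8) = 0.47 million years.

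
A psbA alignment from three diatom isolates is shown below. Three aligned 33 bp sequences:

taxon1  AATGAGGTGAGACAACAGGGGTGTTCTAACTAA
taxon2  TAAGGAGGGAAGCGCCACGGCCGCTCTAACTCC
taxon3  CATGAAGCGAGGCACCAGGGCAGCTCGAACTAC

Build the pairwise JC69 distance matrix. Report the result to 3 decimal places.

taxon1–taxon2: 15/33 sites differ → p ≈ 0.454545, d = −0.75 ln(1 − 0.60606) = 0.698667 ≈ 0.699.
taxon1–taxon3: 10/33 sites differ → p ≈ 0.30303, d = −0.75 ln(1 − 0.40404) = 0.388186 ≈ 0.388.
taxon2–taxon3: 10/33 sites differ → p ≈ 0.30303, d = −0.75 ln(1 − 0.40404) = 0.388186 ≈ 0.388.

d(taxon1,taxon2) = 0.699, d(taxon1,taxon3) = 0.388, d(taxon2,taxon3) = 0.388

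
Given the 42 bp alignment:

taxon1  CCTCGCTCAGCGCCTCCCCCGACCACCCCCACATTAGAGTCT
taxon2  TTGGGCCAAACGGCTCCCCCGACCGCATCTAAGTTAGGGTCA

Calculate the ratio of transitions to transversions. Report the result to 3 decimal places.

Transitions are A↔G and C↔T; transversions are all other mismatches.
Transitions: 9. Transversions: 7.
R = 9/7 = 1.285714… ≈ 1.286 (to 3 d.p.).

1.286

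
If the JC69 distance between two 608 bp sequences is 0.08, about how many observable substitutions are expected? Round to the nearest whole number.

46

Invert JC69: p = (3/4)(1 − e^(−4d/3)) = 0.75 × (1 − e^(-0.106667)) = 0.75 × (1 − 0.898825) = 0.075881.
Expected differing sites = pL ≈ 0.075881 × 608 = 46.135648 ≈ 46.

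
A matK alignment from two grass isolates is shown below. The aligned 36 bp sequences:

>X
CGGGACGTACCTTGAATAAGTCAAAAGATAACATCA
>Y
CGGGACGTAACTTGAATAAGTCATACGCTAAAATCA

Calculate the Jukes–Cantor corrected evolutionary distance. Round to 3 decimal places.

0.154

The sequences differ at 5 of 36 sites (10, 24, 26, 28, 32), so p = 5/36 ≈ 0.138889.
d = −(3/4) ln(1 − 4p/3) = −0.75 ln(1 − 0.185185) = −0.75 ln(0.814815)
  = −0.75 × (-0.204794) = 0.153596 substitutions/site.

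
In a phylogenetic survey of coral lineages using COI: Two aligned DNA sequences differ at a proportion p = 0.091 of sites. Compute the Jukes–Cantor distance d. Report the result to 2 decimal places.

0.10

d = −(3/4) ln(1 − 4p/3) = −0.75 ln(1 − 0.121333) = −0.75 ln(0.878667)
  = −0.75 × (-0.129349) = 0.097012 substitutions/site.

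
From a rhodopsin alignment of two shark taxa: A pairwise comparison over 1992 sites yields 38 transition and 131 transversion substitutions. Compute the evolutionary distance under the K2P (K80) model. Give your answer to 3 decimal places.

P = 38/1992 ≈ 0.019076 and Q = 131/1992 ≈ 0.065763.
Under the Kimura two-parameter model, d = −½ ln(1 − 2P − Q) − ¼ ln(1 − 2Q).
1 − 2P − Q = 0.896085, giving −½ ln(0.896085) = 0.054860.
1 − 2Q = 0.868474, giving −¼ ln(0.868474) = 0.035254.
d = 0.054860 + 0.035254 = 0.090114.

0.090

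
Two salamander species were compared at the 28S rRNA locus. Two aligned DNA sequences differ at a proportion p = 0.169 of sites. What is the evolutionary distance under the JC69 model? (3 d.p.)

d = −(3/4) ln(1 − 4p/3) = −0.75 ln(1 − 0.225333) = −0.75 ln(0.774667)
  = −0.75 × (-0.255322) = 0.191492 substitutions/site.

0.191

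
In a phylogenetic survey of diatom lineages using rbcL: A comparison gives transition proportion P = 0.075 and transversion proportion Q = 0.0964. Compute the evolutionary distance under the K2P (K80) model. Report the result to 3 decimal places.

Under the Kimura two-parameter model, d = −½ ln(1 − 2P − Q) − ¼ ln(1 − 2Q).
1 − 2P − Q = 0.7536, giving −½ ln(0.7536) = 0.141447.
1 − 2Q = 0.8072, giving −¼ ln(0.8072) = 0.053546.
d = 0.141447 + 0.053546 = 0.194993.

0.195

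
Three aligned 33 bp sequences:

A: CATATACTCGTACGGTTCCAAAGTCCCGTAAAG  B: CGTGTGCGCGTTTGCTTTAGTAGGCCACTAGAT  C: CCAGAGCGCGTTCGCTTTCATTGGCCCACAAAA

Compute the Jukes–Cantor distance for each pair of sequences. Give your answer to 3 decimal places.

d(A,B) = 0.780, d(A,C) = 0.699, d(B,C) = 0.497

A–B: 16/33 sites differ → p ≈ 0.484848, d = −0.75 ln(1 − 0.646464) = 0.779827 ≈ 0.780.
A–C: 15/33 sites differ → p ≈ 0.454545, d = −0.75 ln(1 − 0.60606) = 0.698667 ≈ 0.699.
B–C: 12/33 sites differ → p ≈ 0.363636, d = −0.75 ln(1 − 0.484848) = 0.497470 ≈ 0.497.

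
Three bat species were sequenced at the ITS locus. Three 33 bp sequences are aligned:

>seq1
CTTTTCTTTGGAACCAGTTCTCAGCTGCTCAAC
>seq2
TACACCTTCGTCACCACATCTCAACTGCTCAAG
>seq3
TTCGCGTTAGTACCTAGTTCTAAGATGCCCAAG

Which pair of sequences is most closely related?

seq1–seq2: 12/33 differ, p = 0.364, d = 0.497.
seq1–seq3: 13/33 differ, p = 0.394, d = 0.559.
seq2–seq3: 13/33 differ, p = 0.394, d = 0.559.
The smallest distance is between seq1 and seq2.

seq1 and seq2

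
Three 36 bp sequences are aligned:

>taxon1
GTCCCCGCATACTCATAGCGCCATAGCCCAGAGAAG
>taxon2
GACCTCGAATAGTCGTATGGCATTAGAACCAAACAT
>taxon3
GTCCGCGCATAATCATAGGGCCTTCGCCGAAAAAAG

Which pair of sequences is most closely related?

taxon1 and taxon3

taxon1–taxon2: 16/36 differ, p = 0.444, d = 0.673.
taxon1–taxon3: 8/36 differ, p = 0.222, d = 0.264.
taxon2–taxon3: 14/36 differ, p = 0.389, d = 0.548.
The smallest distance is between taxon1 and taxon3.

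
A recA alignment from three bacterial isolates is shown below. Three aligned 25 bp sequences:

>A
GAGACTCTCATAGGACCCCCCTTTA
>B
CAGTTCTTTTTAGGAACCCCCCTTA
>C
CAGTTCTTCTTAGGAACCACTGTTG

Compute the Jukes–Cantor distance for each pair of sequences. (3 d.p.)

A–B: 9/25 sites differ → p = 0.36, d = −0.75 ln(1 − 0.48) = 0.490445 ≈ 0.490.
A–C: 11/25 sites differ → p = 0.44, d = −0.75 ln(1 − 0.586667) = 0.662626 ≈ 0.663.
B–C: 5/25 sites differ → p = 0.2, d = −0.75 ln(1 − 0.266667) = 0.232617 ≈ 0.233.

d(A,B) = 0.490, d(A,C) = 0.663, d(B,C) = 0.233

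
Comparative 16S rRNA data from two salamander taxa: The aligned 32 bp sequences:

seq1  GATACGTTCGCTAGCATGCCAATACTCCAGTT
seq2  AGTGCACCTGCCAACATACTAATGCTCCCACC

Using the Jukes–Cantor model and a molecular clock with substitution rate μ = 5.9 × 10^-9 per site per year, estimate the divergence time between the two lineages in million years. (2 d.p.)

69.83

The sequences differ at 16 of 32 sites, so p = 16/32 = 0.5.
d = −(3/4) ln(1 − 4p/3) = −0.75 ln(1 − 0.666667) = −0.75 ln(0.333333)
  = −0.75 × (-1.098613) = 0.823960 substitutions/site.
Under a molecular clock d = 2μt, so t = d/(2μ) = 0.823960 / (2 × 5.9 × 10^-9) = 69.83 million years.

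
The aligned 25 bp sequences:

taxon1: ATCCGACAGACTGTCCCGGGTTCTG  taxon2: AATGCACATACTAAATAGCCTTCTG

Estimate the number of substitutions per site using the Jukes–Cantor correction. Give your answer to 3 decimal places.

0.766

The sequences differ at 12 of 25 sites, so p = 12/25 = 0.48.
d = −(3/4) ln(1 − 4p/3) = −0.75 ln(1 − 0.64) = −0.75 ln(0.36)
  = −0.75 × (-1.021651) = 0.766238 substitutions/site.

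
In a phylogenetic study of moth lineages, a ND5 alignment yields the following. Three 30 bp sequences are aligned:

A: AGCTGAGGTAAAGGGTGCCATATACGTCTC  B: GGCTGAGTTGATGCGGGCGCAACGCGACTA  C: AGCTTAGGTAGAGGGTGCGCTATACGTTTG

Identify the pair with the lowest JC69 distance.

A and C

A–B: 13/30 differ, p = 0.433, d = 0.647.
A–C: 6/30 differ, p = 0.200, d = 0.233.
B–C: 14/30 differ, p = 0.467, d = 0.730.
The smallest distance is between A and C.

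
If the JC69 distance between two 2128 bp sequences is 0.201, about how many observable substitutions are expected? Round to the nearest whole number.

Invert JC69: p = (3/4)(1 − e^(−4d/3)) = 0.75 × (1 − e^(-0.268)) = 0.75 × (1 − 0.764908) = 0.176319.
Expected differing sites = pL ≈ 0.176319 × 2128 = 375.206832 ≈ 375.

375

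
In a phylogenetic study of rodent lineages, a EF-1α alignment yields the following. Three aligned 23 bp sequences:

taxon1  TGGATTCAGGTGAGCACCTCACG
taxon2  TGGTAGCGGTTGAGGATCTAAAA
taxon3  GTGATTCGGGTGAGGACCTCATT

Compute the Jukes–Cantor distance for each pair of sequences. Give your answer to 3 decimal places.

taxon1–taxon2: 10/23 sites differ → p ≈ 0.434783, d = −0.75 ln(1 − 0.579711) = 0.650110 ≈ 0.650.
taxon1–taxon3: 6/23 sites differ → p ≈ 0.26087, d = −0.75 ln(1 − 0.347827) = 0.320584 ≈ 0.321.
taxon2–taxon3: 10/23 sites differ → p ≈ 0.434783, d = −0.75 ln(1 − 0.579711) = 0.650110 ≈ 0.650.

d(taxon1,taxon2) = 0.650, d(taxon1,taxon3) = 0.321, d(taxon2,taxon3) = 0.650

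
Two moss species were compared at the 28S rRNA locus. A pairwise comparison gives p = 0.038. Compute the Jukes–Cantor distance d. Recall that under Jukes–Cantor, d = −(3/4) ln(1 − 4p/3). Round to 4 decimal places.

d = −(3/4) ln(1 − 4p/3) = −0.75 ln(1 − 0.050667) = −0.75 ln(0.949333)
  = −0.75 × (-0.051996) = 0.038997 substitutions/site.

0.0390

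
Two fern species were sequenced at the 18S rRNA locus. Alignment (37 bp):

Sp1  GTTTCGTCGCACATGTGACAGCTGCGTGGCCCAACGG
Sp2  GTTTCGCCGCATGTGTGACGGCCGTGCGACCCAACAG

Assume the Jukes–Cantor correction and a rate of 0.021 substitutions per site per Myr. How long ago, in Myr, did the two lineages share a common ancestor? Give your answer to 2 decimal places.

7.00

The sequences differ at 9 of 37 sites (7, 12, 13, 20, 23, 25, 27, 29, 36), so p = 9/37 ≈ 0.243243.
d = −(3/4) ln(1 − 4p/3) = −0.75 ln(1 − 0.324324) = −0.75 ln(0.675676)
  = −0.75 × (-0.392042) = 0.294032 substitutions/site.
Under a molecular clock d = 2μt, so t = d/(2μ) = 0.294032 / (2 × 0.021) = 7.00 Myr.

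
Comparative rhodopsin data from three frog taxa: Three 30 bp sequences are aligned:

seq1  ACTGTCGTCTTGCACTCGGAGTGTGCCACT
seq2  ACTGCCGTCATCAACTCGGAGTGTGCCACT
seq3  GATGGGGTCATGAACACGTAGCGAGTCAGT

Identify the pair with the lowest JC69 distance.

seq1 and seq2

seq1–seq2: 4/30 differ, p = 0.133, d = 0.147.
seq1–seq3: 12/30 differ, p = 0.400, d = 0.572.
seq2–seq3: 11/30 differ, p = 0.367, d = 0.503.
The smallest distance is between seq1 and seq2.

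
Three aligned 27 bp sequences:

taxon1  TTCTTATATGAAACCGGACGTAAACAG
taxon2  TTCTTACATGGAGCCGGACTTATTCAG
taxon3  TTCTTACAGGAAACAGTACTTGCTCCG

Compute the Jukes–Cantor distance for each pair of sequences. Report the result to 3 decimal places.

d(taxon1,taxon2) = 0.264, d(taxon1,taxon3) = 0.441, d(taxon2,taxon3) = 0.377

taxon1–taxon2: 6/27 sites differ → p ≈ 0.222222, d = −0.75 ln(1 − 0.296296) = 0.263548 ≈ 0.264.
taxon1–taxon3: 9/27 sites differ → p ≈ 0.333333, d = −0.75 ln(1 − 0.444444) = 0.440839 ≈ 0.441.
taxon2–taxon3: 8/27 sites differ → p ≈ 0.296296, d = −0.75 ln(1 − 0.395061) = 0.376971 ≈ 0.377.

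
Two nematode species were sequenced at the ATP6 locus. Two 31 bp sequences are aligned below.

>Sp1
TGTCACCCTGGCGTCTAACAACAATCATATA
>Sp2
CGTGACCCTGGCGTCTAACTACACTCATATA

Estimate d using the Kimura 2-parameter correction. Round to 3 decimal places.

Of 31 sites, 1 differences are transitions and 3 are transversions, so P = 1/31 ≈ 0.032258 and Q = 3/31 ≈ 0.096774.
Under the Kimura two-parameter model, d = −½ ln(1 − 2P − Q) − ¼ ln(1 − 2Q).
1 − 2P − Q = 0.83871, giving −½ ln(0.83871) = 0.087945.
1 − 2Q = 0.806452, giving −¼ ln(0.806452) = 0.053778.
d = 0.087945 + 0.053778 = 0.141723.

0.142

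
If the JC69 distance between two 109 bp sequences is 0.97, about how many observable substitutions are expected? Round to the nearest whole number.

59

Invert JC69: p = (3/4)(1 − e^(−4d/3)) = 0.75 × (1 − e^(-1.293333)) = 0.75 × (1 − 0.274355) = 0.544234.
Expected differing sites = pL ≈ 0.544234 × 109 = 59.321506 ≈ 59.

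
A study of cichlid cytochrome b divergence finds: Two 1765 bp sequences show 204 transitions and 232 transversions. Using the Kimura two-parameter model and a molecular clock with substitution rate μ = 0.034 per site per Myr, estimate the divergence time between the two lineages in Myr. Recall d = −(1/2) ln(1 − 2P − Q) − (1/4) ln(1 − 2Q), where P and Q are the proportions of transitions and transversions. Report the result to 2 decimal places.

4.43

P = 204/1765 ≈ 0.115581 and Q = 232/1765 ≈ 0.131445.
Under the Kimura two-parameter model, d = −½ ln(1 − 2P − Q) − ¼ ln(1 − 2Q).
1 − 2P − Q = 0.637393, giving −½ ln(0.637393) = 0.225184.
1 − 2Q = 0.73711, giving −¼ ln(0.73711) = 0.076255.
d = 0.225184 + 0.076255 = 0.301439.
Under a molecular clock d = 2μt, so t = d/(2μ) = 0.301439 / (2 × 0.034) = 4.43 Myr.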